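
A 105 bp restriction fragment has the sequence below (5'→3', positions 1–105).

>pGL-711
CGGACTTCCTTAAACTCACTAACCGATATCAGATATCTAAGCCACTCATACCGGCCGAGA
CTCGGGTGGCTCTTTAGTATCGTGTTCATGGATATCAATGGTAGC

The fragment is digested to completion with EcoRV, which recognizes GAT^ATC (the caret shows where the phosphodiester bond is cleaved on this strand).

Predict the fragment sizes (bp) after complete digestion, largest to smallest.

EcoRV sites (GATATC) start at positions 25, 32, 91.
EcoRV cuts after base 3 of each site, so after positions 27, 34, 93.
Linear molecule, 3 cuts → 4 fragments:
  1–27 → 27 bp
  28–34 → 7 bp
  35–93 → 59 bp
  94–105 → 12 bp
Sorted largest to smallest: 59, 27, 12, 7 bp.

59, 27, 12, 7 bp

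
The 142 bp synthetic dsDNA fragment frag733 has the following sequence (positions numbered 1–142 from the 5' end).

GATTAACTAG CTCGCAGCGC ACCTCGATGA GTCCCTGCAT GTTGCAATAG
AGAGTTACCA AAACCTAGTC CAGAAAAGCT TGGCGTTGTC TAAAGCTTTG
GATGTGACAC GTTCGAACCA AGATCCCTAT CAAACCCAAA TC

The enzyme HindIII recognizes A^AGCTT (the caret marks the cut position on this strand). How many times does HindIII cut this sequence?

AAGCTT occurs starting at positions 76, 93.
HindIII cuts at 2 sites.

2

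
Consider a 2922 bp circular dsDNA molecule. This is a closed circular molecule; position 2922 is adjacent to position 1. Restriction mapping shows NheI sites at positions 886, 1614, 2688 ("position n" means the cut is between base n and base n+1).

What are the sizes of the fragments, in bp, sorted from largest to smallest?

Circular molecule, 3 cuts → 3 fragments:
  1614 − 886 = 728 bp
  2688 − 1614 = 1074 bp
  wrap: 2922 − 2688 + 886 = 1120 bp
Sorted largest to smallest: 1120, 1074, 728 bp.

1120, 1074, 728 bp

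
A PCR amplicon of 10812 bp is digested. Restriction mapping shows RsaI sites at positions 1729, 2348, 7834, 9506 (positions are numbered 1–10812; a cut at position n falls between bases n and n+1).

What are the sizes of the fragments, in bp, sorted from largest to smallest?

Linear molecule, 4 cuts → 5 fragments:
  1729 − 0 = 1729 bp
  2348 − 1729 = 619 bp
  7834 − 2348 = 5486 bp
  9506 − 7834 = 1672 bp
  10812 − 9506 = 1306 bp
Sorted largest to smallest: 5486, 1729, 1672, 1306, 619 bp.

5486, 1729, 1672, 1306, 619 bp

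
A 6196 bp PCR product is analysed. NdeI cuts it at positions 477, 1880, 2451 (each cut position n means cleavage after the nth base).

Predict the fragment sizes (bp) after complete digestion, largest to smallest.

3745, 1403, 571, 477 bp

Linear molecule, 3 cuts → 4 fragments:
  477 − 0 = 477 bp
  1880 − 477 = 1403 bp
  2451 − 1880 = 571 bp
  6196 − 2451 = 3745 bp
Sorted largest to smallest: 3745, 1403, 571, 477 bp.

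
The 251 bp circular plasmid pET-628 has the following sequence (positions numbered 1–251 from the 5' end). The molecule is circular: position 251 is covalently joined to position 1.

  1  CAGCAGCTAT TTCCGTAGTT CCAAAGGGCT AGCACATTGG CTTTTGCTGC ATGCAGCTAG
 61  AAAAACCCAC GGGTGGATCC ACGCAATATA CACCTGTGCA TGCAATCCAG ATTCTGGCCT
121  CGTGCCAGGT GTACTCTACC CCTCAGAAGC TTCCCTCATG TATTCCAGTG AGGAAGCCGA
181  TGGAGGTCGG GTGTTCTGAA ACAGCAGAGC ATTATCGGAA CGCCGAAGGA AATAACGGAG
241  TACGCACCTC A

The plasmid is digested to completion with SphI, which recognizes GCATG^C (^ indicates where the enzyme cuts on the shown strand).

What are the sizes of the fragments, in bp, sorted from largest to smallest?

202, 49 bp

SphI sites (GCATGC) start at positions 49, 98.
SphI cuts after base 5 of each site (before the last base), so after positions 53, 102.
Circular molecule, 2 cuts → 2 fragments:
  54–102 → 49 bp
  103–251 then 1–53 → 149 + 53 = 202 bp
Sorted largest to smallest: 202, 49 bp.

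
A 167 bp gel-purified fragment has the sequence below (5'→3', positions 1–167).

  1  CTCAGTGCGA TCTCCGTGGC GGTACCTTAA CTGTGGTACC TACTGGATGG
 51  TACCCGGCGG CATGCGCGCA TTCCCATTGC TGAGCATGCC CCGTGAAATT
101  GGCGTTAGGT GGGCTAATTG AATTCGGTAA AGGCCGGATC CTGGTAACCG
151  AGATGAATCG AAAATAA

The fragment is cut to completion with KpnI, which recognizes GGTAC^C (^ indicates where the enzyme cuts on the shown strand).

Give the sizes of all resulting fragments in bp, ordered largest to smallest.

114, 25, 14, 14 bp

KpnI sites (GGTACC) start at positions 21, 35, 49.
KpnI cuts after base 5 of each site (before the last base), so after positions 25, 39, 53.
Linear molecule, 3 cuts → 4 fragments:
  1–25 → 25 bp
  26–39 → 14 bp
  40–53 → 14 bp
  54–167 → 114 bp
Sorted largest to smallest: 114, 25, 14, 14 bp.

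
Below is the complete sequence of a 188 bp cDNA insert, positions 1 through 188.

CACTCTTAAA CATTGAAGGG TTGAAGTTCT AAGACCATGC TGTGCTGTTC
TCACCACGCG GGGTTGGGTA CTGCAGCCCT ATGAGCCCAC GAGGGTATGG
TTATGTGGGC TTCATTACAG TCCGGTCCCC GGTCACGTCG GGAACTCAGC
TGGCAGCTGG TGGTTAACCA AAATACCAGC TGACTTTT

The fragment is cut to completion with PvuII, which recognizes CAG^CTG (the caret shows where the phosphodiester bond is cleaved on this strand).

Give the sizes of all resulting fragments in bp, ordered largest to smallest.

PvuII sites (CAGCTG) start at positions 147, 154, 177.
PvuII cuts after base 3 of each site, so after positions 149, 156, 179.
Linear molecule, 3 cuts → 4 fragments:
  1–149 → 149 bp
  150–156 → 7 bp
  157–179 → 23 bp
  180–188 → 9 bp
Sorted largest to smallest: 149, 23, 9, 7 bp.

149, 23, 9, 7 bp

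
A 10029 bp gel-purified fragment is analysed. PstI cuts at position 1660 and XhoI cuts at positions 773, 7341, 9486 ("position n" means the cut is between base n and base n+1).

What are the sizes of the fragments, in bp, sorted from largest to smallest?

5681, 2145, 887, 773, 543 bp

Combined cut positions (sorted): 773, 1660, 7341, 9486.
Linear molecule, 4 cuts → 5 fragments:
  773 − 0 = 773 bp
  1660 − 773 = 887 bp
  7341 − 1660 = 5681 bp
  9486 − 7341 = 2145 bp
  10029 − 9486 = 543 bp
Sorted largest to smallest: 5681, 2145, 887, 773, 543 bp.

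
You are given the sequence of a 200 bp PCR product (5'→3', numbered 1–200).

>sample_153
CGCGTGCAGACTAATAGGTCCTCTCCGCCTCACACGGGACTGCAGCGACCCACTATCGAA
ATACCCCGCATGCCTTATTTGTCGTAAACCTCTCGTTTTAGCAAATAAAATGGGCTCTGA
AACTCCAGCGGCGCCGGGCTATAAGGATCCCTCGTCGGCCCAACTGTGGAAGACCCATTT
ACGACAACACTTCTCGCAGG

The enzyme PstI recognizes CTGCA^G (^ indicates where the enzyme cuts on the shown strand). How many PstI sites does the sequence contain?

CTGCAG occurs starting at position 40.
PstI cuts at 1 site.

1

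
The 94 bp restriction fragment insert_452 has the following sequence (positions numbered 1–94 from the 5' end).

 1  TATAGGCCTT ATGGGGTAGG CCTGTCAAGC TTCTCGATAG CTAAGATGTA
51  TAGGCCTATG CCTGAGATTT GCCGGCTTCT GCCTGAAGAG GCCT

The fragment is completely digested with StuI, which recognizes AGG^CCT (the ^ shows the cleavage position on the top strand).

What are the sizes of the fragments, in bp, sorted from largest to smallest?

37, 34, 14, 6, 3 bp

StuI sites (AGGCCT) start at positions 4, 18, 52, 89.
StuI cuts after base 3 of each site, so after positions 6, 20, 54, 91.
Linear molecule, 4 cuts → 5 fragments:
  1–6 → 6 bp
  7–20 → 14 bp
  21–54 → 34 bp
  55–91 → 37 bp
  92–94 → 3 bp
Sorted largest to smallest: 37, 34, 14, 6, 3 bp.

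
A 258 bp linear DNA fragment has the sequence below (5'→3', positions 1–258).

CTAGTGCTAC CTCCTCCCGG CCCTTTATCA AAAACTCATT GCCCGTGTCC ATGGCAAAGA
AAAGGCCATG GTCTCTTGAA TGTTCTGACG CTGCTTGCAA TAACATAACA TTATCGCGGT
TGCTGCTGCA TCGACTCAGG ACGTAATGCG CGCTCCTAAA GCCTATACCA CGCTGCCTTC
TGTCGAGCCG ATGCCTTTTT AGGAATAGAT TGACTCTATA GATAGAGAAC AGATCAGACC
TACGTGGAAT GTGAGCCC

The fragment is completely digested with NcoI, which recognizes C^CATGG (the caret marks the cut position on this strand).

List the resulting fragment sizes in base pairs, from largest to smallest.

NcoI sites (CCATGG) start at positions 49, 66.
NcoI cuts after the first base of each site, so after positions 49, 66.
Linear molecule, 2 cuts → 3 fragments:
  1–49 → 49 bp
  50–66 → 17 bp
  67–258 → 192 bp
Sorted largest to smallest: 192, 49, 17 bp.

192, 49, 17 bp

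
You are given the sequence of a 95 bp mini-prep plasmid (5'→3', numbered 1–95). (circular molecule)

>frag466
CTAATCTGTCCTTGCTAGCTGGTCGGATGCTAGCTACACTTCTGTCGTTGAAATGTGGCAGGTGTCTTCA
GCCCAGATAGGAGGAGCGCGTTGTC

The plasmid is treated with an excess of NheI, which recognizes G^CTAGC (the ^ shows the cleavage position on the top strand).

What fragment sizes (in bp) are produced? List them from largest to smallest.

80, 15 bp

NheI sites (GCTAGC) start at positions 14, 29.
NheI cuts after the first base of each site, so after positions 14, 29.
Circular molecule, 2 cuts → 2 fragments:
  15–29 → 15 bp
  30–95 then 1–14 → 66 + 14 = 80 bp
Sorted largest to smallest: 80, 15 bp.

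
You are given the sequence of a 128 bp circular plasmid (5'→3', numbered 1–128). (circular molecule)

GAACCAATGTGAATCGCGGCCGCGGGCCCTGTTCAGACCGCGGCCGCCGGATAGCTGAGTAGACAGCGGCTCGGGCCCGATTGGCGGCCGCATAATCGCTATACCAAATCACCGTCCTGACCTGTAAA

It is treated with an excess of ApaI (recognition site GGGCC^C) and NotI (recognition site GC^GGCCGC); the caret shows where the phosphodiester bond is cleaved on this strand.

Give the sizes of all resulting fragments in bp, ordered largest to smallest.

60, 36, 13, 11, 8 bp

ApaI sites (GGGCCC) start at positions 24, 73.
ApaI cuts after base 5 of each site (before the last base), so after positions 28, 77.
NotI sites (GCGGCCGC) start at positions 16, 40, 84.
NotI cuts after base 2 of each site, so after positions 17, 41, 85.
Combined cut positions: 17, 28, 41, 77, 85.
Circular molecule, 5 cuts → 5 fragments:
  18–28 → 11 bp
  29–41 → 13 bp
  42–77 → 36 bp
  78–85 → 8 bp
  86–128 then 1–17 → 43 + 17 = 60 bp
Sorted largest to smallest: 60, 36, 13, 11, 8 bp.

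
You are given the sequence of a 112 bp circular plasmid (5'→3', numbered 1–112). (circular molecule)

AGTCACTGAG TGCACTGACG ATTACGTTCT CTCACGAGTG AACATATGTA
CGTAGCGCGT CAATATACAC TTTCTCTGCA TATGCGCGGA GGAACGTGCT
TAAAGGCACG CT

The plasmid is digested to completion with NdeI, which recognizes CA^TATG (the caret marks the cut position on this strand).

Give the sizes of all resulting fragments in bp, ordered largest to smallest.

76, 36 bp

NdeI sites (CATATG) start at positions 43, 79.
NdeI cuts after base 2 of each site, so after positions 44, 80.
Circular molecule, 2 cuts → 2 fragments:
  45–80 → 36 bp
  81–112 then 1–44 → 32 + 44 = 76 bp
Sorted largest to smallest: 76, 36 bp.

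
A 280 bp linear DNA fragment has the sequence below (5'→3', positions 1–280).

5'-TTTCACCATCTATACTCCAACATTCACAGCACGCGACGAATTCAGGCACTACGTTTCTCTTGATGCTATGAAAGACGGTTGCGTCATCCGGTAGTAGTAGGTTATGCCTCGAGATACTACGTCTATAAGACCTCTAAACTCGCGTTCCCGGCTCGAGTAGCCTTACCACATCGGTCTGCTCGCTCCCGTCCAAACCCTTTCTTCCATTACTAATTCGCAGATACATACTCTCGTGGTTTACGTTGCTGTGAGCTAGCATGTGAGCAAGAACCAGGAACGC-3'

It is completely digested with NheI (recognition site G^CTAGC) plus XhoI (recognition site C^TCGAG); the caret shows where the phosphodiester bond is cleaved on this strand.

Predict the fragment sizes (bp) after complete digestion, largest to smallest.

108, 100, 44, 28 bp

The NheI site (GCTAGC) starts at position 252.
NheI cuts after the first base of each site, so after position 252.
XhoI sites (CTCGAG) start at positions 108, 152.
XhoI cuts after the first base of each site, so after positions 108, 152.
Combined cut positions: 108, 152, 252.
Linear molecule, 3 cuts → 4 fragments:
  1–108 → 108 bp
  109–152 → 44 bp
  153–252 → 100 bp
  253–280 → 28 bp
Sorted largest to smallest: 108, 100, 44, 28 bp.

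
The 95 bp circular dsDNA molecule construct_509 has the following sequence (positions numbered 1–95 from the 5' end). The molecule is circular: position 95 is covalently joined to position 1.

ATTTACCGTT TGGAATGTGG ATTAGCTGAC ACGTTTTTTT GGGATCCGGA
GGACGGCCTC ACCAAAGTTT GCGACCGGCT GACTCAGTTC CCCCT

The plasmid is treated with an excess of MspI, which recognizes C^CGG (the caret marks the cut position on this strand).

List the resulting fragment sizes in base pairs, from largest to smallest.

66, 29 bp

MspI sites (CCGG) start at positions 46, 75.
MspI cuts after the first base of each site, so after positions 46, 75.
Circular molecule, 2 cuts → 2 fragments:
  47–75 → 29 bp
  76–95 then 1–46 → 20 + 46 = 66 bp
Sorted largest to smallest: 66, 29 bp.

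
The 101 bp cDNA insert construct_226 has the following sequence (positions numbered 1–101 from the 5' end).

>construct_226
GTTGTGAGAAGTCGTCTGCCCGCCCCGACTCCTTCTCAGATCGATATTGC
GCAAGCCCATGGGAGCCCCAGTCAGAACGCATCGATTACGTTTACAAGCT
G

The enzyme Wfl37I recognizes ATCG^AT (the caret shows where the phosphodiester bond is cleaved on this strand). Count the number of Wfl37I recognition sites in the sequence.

2

ATCGAT occurs starting at positions 40, 81.
Wfl37I cuts at 2 sites.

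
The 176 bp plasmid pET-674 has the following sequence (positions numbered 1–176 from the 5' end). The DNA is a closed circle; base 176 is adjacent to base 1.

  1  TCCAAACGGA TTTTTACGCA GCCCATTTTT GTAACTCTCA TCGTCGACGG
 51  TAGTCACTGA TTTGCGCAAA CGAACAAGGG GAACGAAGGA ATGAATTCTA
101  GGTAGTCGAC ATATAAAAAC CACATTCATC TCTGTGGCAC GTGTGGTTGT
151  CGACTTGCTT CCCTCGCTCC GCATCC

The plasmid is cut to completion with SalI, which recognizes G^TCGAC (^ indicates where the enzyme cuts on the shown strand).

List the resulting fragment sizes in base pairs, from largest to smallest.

70, 62, 44 bp

SalI sites (GTCGAC) start at positions 43, 105, 149.
SalI cuts after the first base of each site, so after positions 43, 105, 149.
Circular molecule, 3 cuts → 3 fragments:
  44–105 → 62 bp
  106–149 → 44 bp
  150–176 then 1–43 → 27 + 43 = 70 bp
Sorted largest to smallest: 70, 62, 44 bp.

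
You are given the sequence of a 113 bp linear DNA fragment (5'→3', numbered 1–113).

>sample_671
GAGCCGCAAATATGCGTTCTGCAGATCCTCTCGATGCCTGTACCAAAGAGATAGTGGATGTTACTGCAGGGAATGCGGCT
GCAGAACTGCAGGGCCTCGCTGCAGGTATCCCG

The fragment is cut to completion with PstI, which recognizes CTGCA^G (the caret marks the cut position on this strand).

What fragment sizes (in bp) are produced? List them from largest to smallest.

45, 23, 15, 13, 9, 8 bp

PstI sites (CTGCAG) start at positions 19, 64, 79, 87, 100.
PstI cuts after base 5 of each site (before the last base), so after positions 23, 68, 83, 91, 104.
Linear molecule, 5 cuts → 6 fragments:
  1–23 → 23 bp
  24–68 → 45 bp
  69–83 → 15 bp
  84–91 → 8 bp
  92–104 → 13 bp
  105–113 → 9 bp
Sorted largest to smallest: 45, 23, 15, 13, 9, 8 bp.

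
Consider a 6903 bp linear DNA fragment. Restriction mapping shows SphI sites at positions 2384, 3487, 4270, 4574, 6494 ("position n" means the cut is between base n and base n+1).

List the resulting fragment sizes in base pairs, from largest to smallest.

Linear molecule, 5 cuts → 6 fragments:
  2384 − 0 = 2384 bp
  3487 − 2384 = 1103 bp
  4270 − 3487 = 783 bp
  4574 − 4270 = 304 bp
  6494 − 4574 = 1920 bp
  6903 − 6494 = 409 bp
Sorted largest to smallest: 2384, 1920, 1103, 783, 409, 304 bp.

2384, 1920, 1103, 783, 409, 304 bp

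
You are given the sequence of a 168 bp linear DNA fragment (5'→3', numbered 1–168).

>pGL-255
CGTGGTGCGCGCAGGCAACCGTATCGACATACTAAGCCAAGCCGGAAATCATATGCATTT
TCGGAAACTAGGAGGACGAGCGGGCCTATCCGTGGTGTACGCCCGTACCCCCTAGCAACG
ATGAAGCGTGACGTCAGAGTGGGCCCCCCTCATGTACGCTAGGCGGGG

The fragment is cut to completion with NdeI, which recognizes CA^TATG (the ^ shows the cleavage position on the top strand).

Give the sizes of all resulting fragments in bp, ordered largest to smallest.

The NdeI site (CATATG) starts at position 50.
NdeI cuts after base 2 of each site, so after position 51.
Linear molecule, 1 cut → 2 fragments:
  1–51 → 51 bp
  52–168 → 117 bp
Sorted largest to smallest: 117, 51 bp.

117, 51 bp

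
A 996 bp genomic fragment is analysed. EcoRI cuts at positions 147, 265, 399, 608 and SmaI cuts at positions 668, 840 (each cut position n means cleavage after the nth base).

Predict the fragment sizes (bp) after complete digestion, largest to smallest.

209, 172, 156, 147, 134, 118, 60 bp

Combined cut positions (sorted): 147, 265, 399, 608, 668, 840.
Linear molecule, 6 cuts → 7 fragments:
  147 − 0 = 147 bp
  265 − 147 = 118 bp
  399 − 265 = 134 bp
  608 − 399 = 209 bp
  668 − 608 = 60 bp
  840 − 668 = 172 bp
  996 − 840 = 156 bp
Sorted largest to smallest: 209, 172, 156, 147, 134, 118, 60 bp.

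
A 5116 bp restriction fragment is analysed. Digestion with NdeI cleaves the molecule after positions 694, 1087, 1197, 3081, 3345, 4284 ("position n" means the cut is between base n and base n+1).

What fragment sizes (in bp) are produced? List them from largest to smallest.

Linear molecule, 6 cuts → 7 fragments:
  694 − 0 = 694 bp
  1087 − 694 = 393 bp
  1197 − 1087 = 110 bp
  3081 − 1197 = 1884 bp
  3345 − 3081 = 264 bp
  4284 − 3345 = 939 bp
  5116 − 4284 = 832 bp
Sorted largest to smallest: 1884, 939, 832, 694, 393, 264, 110 bp.

1884, 939, 832, 694, 393, 264, 110 bp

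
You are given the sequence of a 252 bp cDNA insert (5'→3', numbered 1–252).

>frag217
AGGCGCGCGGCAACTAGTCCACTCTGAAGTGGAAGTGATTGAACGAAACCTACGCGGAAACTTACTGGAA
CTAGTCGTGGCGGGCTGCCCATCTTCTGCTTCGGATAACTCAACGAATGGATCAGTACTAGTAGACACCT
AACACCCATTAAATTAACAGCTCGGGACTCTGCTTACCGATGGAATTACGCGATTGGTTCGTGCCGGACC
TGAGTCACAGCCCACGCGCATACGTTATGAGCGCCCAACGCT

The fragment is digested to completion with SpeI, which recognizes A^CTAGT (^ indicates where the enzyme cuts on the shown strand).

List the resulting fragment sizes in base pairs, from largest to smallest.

125, 57, 57, 13 bp

SpeI sites (ACTAGT) start at positions 13, 70, 127.
SpeI cuts after the first base of each site, so after positions 13, 70, 127.
Linear molecule, 3 cuts → 4 fragments:
  1–13 → 13 bp
  14–70 → 57 bp
  71–127 → 57 bp
  128–252 → 125 bp
Sorted largest to smallest: 125, 57, 57, 13 bp.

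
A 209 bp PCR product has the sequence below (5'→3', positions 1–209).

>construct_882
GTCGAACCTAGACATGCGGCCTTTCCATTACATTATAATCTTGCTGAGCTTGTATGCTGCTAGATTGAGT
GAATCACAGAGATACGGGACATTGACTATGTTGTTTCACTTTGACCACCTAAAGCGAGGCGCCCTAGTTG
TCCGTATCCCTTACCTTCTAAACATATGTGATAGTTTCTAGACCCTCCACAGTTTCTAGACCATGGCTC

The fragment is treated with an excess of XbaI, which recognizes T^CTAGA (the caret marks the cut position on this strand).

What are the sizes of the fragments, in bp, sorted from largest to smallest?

XbaI sites (TCTAGA) start at positions 177, 195.
XbaI cuts after the first base of each site, so after positions 177, 195.
Linear molecule, 2 cuts → 3 fragments:
  1–177 → 177 bp
  178–195 → 18 bp
  196–209 → 14 bp
Sorted largest to smallest: 177, 18, 14 bp.

177, 18, 14 bp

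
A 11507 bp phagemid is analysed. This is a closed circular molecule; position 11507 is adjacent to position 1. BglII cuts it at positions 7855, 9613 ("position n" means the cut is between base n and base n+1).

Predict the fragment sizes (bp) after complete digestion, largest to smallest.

9749, 1758 bp

Circular molecule, 2 cuts → 2 fragments:
  9613 − 7855 = 1758 bp
  wrap: 11507 − 9613 + 7855 = 9749 bp
Sorted largest to smallest: 9749, 1758 bp.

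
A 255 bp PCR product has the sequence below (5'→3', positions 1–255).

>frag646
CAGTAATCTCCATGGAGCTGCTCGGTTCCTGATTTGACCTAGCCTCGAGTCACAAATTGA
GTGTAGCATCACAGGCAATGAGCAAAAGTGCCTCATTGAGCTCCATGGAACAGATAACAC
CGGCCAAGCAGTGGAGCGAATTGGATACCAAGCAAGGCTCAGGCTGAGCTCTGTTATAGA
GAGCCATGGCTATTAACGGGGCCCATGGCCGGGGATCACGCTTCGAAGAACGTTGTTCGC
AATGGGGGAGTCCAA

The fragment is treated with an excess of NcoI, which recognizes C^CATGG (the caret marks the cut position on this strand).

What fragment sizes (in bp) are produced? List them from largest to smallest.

93, 81, 52, 19, 10 bp

NcoI sites (CCATGG) start at positions 10, 103, 184, 203.
NcoI cuts after the first base of each site, so after positions 10, 103, 184, 203.
Linear molecule, 4 cuts → 5 fragments:
  1–10 → 10 bp
  11–103 → 93 bp
  104–184 → 81 bp
  185–203 → 19 bp
  204–255 → 52 bp
Sorted largest to smallest: 93, 81, 52, 19, 10 bp.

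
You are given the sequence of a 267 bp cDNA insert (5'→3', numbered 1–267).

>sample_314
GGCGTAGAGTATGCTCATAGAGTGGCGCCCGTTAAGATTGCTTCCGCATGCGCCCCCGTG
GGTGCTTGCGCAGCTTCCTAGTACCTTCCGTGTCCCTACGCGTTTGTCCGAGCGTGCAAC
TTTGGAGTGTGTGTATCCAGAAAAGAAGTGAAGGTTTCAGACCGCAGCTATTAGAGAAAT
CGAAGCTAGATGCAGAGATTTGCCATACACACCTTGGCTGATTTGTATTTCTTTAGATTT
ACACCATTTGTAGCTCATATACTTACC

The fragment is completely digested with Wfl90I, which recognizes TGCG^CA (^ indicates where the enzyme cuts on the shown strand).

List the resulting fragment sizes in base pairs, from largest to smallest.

197, 70 bp

The Wfl90I site (TGCGCA) starts at position 67.
Wfl90I cuts after base 4 of each site, so after position 70.
Linear molecule, 1 cut → 2 fragments:
  1–70 → 70 bp
  71–267 → 197 bp
Sorted largest to smallest: 197, 70 bp.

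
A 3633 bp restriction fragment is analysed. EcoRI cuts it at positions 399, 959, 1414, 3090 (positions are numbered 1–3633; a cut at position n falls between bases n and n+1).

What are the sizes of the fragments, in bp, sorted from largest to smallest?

Linear molecule, 4 cuts → 5 fragments:
  399 − 0 = 399 bp
  959 − 399 = 560 bp
  1414 − 959 = 455 bp
  3090 − 1414 = 1676 bp
  3633 − 3090 = 543 bp
Sorted largest to smallest: 1676, 560, 543, 455, 399 bp.

1676, 560, 543, 455, 399 bp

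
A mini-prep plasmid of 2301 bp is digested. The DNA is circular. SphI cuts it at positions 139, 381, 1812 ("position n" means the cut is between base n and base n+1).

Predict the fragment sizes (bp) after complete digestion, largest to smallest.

Circular molecule, 3 cuts → 3 fragments:
  381 − 139 = 242 bp
  1812 − 381 = 1431 bp
  wrap: 2301 − 1812 + 139 = 628 bp
Sorted largest to smallest: 1431, 628, 242 bp.

1431, 628, 242 bp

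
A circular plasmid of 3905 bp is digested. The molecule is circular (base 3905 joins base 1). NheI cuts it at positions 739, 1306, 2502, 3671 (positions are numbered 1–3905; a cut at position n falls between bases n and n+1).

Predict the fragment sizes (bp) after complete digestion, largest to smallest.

1196, 1169, 973, 567 bp

Circular molecule, 4 cuts → 4 fragments:
  1306 − 739 = 567 bp
  2502 − 1306 = 1196 bp
  3671 − 2502 = 1169 bp
  wrap: 3905 − 3671 + 739 = 973 bp
Sorted largest to smallest: 1196, 1169, 973, 567 bp.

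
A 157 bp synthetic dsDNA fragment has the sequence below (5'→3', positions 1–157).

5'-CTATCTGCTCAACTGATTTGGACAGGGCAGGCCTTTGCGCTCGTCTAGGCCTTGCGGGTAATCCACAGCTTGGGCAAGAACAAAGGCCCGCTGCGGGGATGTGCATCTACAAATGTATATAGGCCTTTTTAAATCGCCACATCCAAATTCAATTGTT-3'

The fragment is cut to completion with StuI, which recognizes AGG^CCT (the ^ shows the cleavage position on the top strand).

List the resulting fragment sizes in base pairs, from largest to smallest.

74, 34, 31, 18 bp

StuI sites (AGGCCT) start at positions 29, 47, 121.
StuI cuts after base 3 of each site, so after positions 31, 49, 123.
Linear molecule, 3 cuts → 4 fragments:
  1–31 → 31 bp
  32–49 → 18 bp
  50–123 → 74 bp
  124–157 → 34 bp
Sorted largest to smallest: 74, 34, 31, 18 bp.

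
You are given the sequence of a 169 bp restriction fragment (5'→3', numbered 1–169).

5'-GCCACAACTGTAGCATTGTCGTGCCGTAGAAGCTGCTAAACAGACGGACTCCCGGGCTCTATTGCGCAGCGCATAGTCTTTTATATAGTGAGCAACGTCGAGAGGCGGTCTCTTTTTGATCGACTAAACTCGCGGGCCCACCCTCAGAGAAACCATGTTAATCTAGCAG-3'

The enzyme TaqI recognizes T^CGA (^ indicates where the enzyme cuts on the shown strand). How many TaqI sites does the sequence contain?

2

TCGA occurs starting at positions 98, 120.
TaqI cuts at 2 sites.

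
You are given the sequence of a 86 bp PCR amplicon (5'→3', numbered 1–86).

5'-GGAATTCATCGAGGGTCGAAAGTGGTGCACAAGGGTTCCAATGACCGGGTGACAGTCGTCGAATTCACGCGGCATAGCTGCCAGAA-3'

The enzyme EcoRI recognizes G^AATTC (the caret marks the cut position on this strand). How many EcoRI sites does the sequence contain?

2

GAATTC occurs starting at positions 2, 61.
EcoRI cuts at 2 sites.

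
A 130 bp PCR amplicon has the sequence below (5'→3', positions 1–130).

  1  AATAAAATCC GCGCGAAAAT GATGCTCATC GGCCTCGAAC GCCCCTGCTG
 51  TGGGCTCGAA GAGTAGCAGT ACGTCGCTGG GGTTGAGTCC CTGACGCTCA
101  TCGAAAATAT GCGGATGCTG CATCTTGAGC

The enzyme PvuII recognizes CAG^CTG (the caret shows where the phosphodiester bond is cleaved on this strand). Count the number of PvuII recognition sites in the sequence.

No occurrence of CAGCTG is present in the sequence.
PvuII does not cut: 0 sites.

0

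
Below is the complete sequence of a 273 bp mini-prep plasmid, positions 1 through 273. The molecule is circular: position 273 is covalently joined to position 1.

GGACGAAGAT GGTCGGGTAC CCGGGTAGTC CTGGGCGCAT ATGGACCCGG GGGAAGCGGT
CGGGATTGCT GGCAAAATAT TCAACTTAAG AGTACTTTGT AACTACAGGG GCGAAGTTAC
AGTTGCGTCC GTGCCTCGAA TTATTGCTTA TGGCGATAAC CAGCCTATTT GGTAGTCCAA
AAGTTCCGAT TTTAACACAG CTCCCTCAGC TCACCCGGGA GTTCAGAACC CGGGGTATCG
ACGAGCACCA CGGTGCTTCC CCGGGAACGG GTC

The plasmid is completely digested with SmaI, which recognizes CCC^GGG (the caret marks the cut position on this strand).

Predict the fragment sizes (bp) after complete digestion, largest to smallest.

SmaI sites (CCCGGG) start at positions 20, 46, 214, 229, 260.
SmaI cuts after base 3 of each site, so after positions 22, 48, 216, 231, 262.
Circular molecule, 5 cuts → 5 fragments:
  23–48 → 26 bp
  49–216 → 168 bp
  217–231 → 15 bp
  232–262 → 31 bp
  263–273 then 1–22 → 11 + 22 = 33 bp
Sorted largest to smallest: 168, 33, 31, 26, 15 bp.

168, 33, 31, 26, 15 bp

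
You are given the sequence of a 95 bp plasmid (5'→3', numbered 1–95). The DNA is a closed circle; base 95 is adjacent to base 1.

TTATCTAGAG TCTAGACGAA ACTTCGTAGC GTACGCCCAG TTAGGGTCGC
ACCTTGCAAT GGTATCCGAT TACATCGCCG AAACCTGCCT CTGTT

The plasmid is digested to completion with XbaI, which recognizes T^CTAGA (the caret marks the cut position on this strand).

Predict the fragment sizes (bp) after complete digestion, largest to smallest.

XbaI sites (TCTAGA) start at positions 4, 11.
XbaI cuts after the first base of each site, so after positions 4, 11.
Circular molecule, 2 cuts → 2 fragments:
  5–11 → 7 bp
  12–95 then 1–4 → 84 + 4 = 88 bp
Sorted largest to smallest: 88, 7 bp.

88, 7 bp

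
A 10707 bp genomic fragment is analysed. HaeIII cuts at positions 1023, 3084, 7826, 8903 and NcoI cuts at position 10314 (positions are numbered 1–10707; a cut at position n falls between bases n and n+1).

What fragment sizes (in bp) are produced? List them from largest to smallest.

4742, 2061, 1411, 1077, 1023, 393 bp

Combined cut positions (sorted): 1023, 3084, 7826, 8903, 10314.
Linear molecule, 5 cuts → 6 fragments:
  1023 − 0 = 1023 bp
  3084 − 1023 = 2061 bp
  7826 − 3084 = 4742 bp
  8903 − 7826 = 1077 bp
  10314 − 8903 = 1411 bp
  10707 − 10314 = 393 bp
Sorted largest to smallest: 4742, 2061, 1411, 1077, 1023, 393 bp.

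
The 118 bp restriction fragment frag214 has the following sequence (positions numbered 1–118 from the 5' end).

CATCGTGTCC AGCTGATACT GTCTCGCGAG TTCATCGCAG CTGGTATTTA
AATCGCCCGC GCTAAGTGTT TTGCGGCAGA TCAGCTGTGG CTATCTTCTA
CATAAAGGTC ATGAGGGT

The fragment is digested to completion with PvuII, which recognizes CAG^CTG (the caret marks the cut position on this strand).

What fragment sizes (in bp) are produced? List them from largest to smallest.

PvuII sites (CAGCTG) start at positions 10, 38, 82.
PvuII cuts after base 3 of each site, so after positions 12, 40, 84.
Linear molecule, 3 cuts → 4 fragments:
  1–12 → 12 bp
  13–40 → 28 bp
  41–84 → 44 bp
  85–118 → 34 bp
Sorted largest to smallest: 44, 34, 28, 12 bp.

44, 34, 28, 12 bp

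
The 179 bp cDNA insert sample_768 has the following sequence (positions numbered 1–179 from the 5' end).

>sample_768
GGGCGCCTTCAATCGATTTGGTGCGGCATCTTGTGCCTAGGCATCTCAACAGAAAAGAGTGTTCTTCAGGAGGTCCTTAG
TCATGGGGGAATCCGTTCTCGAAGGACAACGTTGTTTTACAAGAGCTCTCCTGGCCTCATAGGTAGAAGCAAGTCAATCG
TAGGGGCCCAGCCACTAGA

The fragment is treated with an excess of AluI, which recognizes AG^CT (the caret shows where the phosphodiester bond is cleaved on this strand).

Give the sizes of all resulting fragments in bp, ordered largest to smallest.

125, 54 bp

The AluI site (AGCT) starts at position 124.
AluI cuts after base 2 of each site, so after position 125.
Linear molecule, 1 cut → 2 fragments:
  1–125 → 125 bp
  126–179 → 54 bp
Sorted largest to smallest: 125, 54 bp.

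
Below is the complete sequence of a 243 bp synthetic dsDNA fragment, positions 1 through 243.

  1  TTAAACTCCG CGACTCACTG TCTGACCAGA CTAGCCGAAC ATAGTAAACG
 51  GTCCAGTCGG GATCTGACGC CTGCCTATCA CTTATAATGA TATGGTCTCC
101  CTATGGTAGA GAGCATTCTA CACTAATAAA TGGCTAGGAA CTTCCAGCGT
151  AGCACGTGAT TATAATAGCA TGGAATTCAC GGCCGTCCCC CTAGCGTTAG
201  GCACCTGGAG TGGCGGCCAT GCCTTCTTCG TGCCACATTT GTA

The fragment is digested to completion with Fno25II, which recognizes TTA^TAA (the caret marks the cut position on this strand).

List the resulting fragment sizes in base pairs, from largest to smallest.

84, 81, 78 bp

Fno25II sites (TTATAA) start at positions 82, 160.
Fno25II cuts after base 3 of each site, so after positions 84, 162.
Linear molecule, 2 cuts → 3 fragments:
  1–84 → 84 bp
  85–162 → 78 bp
  163–243 → 81 bp
Sorted largest to smallest: 84, 81, 78 bp.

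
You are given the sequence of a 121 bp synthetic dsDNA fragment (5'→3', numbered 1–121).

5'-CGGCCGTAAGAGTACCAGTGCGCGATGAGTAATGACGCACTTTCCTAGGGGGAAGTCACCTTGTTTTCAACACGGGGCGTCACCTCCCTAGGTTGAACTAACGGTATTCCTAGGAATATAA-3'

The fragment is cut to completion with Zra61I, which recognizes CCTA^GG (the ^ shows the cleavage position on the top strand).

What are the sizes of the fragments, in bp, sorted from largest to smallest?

Zra61I sites (CCTAGG) start at positions 44, 87, 109.
Zra61I cuts after base 4 of each site, so after positions 47, 90, 112.
Linear molecule, 3 cuts → 4 fragments:
  1–47 → 47 bp
  48–90 → 43 bp
  91–112 → 22 bp
  113–121 → 9 bp
Sorted largest to smallest: 47, 43, 22, 9 bp.

47, 43, 22, 9 bp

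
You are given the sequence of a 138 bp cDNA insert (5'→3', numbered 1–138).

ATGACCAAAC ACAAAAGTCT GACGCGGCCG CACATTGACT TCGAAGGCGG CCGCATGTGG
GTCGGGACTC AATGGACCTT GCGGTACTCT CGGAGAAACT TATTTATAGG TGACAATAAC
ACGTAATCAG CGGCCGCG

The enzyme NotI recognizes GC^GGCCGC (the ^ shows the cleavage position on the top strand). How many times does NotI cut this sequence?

GCGGCCGC occurs starting at positions 24, 47, 130.
NotI cuts at 3 sites.

3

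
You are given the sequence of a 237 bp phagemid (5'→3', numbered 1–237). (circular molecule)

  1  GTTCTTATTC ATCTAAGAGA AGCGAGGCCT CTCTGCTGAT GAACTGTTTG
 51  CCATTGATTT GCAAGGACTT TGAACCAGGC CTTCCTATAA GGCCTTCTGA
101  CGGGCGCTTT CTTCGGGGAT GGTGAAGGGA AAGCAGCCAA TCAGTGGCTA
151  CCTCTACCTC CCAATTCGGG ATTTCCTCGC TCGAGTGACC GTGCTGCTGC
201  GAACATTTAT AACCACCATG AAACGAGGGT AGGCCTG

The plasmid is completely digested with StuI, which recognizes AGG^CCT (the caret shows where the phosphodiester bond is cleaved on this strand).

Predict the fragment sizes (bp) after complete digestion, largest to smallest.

141, 52, 31, 13 bp

StuI sites (AGGCCT) start at positions 25, 77, 90, 231.
StuI cuts after base 3 of each site, so after positions 27, 79, 92, 233.
Circular molecule, 4 cuts → 4 fragments:
  28–79 → 52 bp
  80–92 → 13 bp
  93–233 → 141 bp
  234–237 then 1–27 → 4 + 27 = 31 bp
Sorted largest to smallest: 141, 52, 31, 13 bp.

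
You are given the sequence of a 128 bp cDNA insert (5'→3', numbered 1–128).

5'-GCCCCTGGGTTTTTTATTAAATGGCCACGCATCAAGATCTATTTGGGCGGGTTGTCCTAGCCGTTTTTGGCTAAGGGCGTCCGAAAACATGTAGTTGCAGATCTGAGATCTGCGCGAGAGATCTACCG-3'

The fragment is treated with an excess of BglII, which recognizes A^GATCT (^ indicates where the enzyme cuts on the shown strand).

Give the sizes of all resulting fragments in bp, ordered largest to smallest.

BglII sites (AGATCT) start at positions 35, 99, 106, 119.
BglII cuts after the first base of each site, so after positions 35, 99, 106, 119.
Linear molecule, 4 cuts → 5 fragments:
  1–35 → 35 bp
  36–99 → 64 bp
  100–106 → 7 bp
  107–119 → 13 bp
  120–128 → 9 bp
Sorted largest to smallest: 64, 35, 13, 9, 7 bp.

64, 35, 13, 9, 7 bp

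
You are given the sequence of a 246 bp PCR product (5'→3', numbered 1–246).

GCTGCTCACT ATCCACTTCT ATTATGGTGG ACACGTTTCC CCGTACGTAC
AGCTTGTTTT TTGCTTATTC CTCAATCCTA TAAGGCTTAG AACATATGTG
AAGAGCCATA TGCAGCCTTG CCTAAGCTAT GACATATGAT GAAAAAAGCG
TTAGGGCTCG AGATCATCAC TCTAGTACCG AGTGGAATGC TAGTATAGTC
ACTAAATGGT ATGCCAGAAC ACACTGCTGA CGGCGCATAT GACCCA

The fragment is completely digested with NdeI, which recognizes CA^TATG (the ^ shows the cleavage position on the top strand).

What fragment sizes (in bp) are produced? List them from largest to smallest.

103, 94, 26, 14, 9 bp

NdeI sites (CATATG) start at positions 93, 107, 133, 236.
NdeI cuts after base 2 of each site, so after positions 94, 108, 134, 237.
Linear molecule, 4 cuts → 5 fragments:
  1–94 → 94 bp
  95–108 → 14 bp
  109–134 → 26 bp
  135–237 → 103 bp
  238–246 → 9 bp
Sorted largest to smallest: 103, 94, 26, 14, 9 bp.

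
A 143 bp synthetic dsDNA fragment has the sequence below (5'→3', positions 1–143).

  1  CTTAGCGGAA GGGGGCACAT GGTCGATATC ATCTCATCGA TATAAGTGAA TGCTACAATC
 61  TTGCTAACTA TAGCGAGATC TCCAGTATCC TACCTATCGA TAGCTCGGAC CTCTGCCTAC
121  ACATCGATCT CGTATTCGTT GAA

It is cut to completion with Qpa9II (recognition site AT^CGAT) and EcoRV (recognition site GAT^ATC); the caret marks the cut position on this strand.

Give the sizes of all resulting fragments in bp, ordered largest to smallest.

Qpa9II sites (ATCGAT) start at positions 36, 96, 123.
Qpa9II cuts after base 2 of each site, so after positions 37, 97, 124.
The EcoRV site (GATATC) starts at position 25.
EcoRV cuts after base 3 of each site, so after position 27.
Combined cut positions: 27, 37, 97, 124.
Linear molecule, 4 cuts → 5 fragments:
  1–27 → 27 bp
  28–37 → 10 bp
  38–97 → 60 bp
  98–124 → 27 bp
  125–143 → 19 bp
Sorted largest to smallest: 60, 27, 27, 19, 10 bp.

60, 27, 27, 19, 10 bp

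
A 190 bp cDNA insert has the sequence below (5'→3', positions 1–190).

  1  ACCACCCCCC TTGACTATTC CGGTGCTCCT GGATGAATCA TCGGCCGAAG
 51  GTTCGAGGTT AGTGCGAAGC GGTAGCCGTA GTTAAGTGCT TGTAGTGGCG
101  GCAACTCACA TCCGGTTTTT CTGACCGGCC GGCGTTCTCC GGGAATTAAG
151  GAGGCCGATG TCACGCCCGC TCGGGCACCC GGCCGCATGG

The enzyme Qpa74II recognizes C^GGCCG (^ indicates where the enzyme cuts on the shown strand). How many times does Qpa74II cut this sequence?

3

CGGCCG occurs starting at positions 42, 126, 180.
Qpa74II cuts at 3 sites.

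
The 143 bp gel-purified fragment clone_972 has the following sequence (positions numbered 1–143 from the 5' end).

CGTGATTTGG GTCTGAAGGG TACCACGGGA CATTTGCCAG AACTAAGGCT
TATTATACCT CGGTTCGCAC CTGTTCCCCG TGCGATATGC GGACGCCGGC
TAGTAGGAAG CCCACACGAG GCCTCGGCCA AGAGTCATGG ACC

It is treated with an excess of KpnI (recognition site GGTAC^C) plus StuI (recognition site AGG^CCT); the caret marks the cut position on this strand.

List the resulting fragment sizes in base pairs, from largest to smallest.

98, 23, 22 bp

The KpnI site (GGTACC) starts at position 19.
KpnI cuts after base 5 of each site (before the last base), so after position 23.
The StuI site (AGGCCT) starts at position 119.
StuI cuts after base 3 of each site, so after position 121.
Combined cut positions: 23, 121.
Linear molecule, 2 cuts → 3 fragments:
  1–23 → 23 bp
  24–121 → 98 bp
  122–143 → 22 bp
Sorted largest to smallest: 98, 23, 22 bp.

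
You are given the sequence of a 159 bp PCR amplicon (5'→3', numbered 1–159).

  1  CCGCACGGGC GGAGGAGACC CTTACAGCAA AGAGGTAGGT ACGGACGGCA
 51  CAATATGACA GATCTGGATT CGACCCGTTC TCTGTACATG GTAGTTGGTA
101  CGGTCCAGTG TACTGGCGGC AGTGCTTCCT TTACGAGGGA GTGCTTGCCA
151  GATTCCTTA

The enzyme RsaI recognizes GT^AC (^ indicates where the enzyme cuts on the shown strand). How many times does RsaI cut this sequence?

4

GTAC occurs starting at positions 39, 84, 98, 110.
RsaI cuts at 4 sites.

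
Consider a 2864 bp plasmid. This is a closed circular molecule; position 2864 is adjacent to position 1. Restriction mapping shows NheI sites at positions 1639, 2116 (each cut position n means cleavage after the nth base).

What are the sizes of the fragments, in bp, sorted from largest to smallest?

Circular molecule, 2 cuts → 2 fragments:
  2116 − 1639 = 477 bp
  wrap: 2864 − 2116 + 1639 = 2387 bp
Sorted largest to smallest: 2387, 477 bp.

2387, 477 bp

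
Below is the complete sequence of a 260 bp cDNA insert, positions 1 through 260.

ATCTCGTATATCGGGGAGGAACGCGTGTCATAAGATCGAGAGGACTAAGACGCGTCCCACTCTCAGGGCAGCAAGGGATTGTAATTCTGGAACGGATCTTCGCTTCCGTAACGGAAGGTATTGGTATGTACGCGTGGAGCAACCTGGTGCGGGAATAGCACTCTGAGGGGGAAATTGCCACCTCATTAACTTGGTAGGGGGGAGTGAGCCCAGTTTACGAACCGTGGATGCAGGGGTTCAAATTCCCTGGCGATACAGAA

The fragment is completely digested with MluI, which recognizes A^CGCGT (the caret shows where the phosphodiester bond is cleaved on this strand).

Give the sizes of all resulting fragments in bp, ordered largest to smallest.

MluI sites (ACGCGT) start at positions 21, 50, 130.
MluI cuts after the first base of each site, so after positions 21, 50, 130.
Linear molecule, 3 cuts → 4 fragments:
  1–21 → 21 bp
  22–50 → 29 bp
  51–130 → 80 bp
  131–260 → 130 bp
Sorted largest to smallest: 130, 80, 29, 21 bp.

130, 80, 29, 21 bp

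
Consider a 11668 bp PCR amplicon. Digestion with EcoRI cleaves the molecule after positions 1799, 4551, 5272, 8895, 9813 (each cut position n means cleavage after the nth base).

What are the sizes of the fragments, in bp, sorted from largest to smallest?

3623, 2752, 1855, 1799, 918, 721 bp

Linear molecule, 5 cuts → 6 fragments:
  1799 − 0 = 1799 bp
  4551 − 1799 = 2752 bp
  5272 − 4551 = 721 bp
  8895 − 5272 = 3623 bp
  9813 − 8895 = 918 bp
  11668 − 9813 = 1855 bp
Sorted largest to smallest: 3623, 2752, 1855, 1799, 918, 721 bp.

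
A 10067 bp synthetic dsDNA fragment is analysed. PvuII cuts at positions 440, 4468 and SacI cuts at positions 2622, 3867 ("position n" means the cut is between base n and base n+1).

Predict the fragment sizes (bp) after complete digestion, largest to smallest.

Combined cut positions (sorted): 440, 2622, 3867, 4468.
Linear molecule, 4 cuts → 5 fragments:
  440 − 0 = 440 bp
  2622 − 440 = 2182 bp
  3867 − 2622 = 1245 bp
  4468 − 3867 = 601 bp
  10067 − 4468 = 5599 bp
Sorted largest to smallest: 5599, 2182, 1245, 601, 440 bp.

5599, 2182, 1245, 601, 440 bp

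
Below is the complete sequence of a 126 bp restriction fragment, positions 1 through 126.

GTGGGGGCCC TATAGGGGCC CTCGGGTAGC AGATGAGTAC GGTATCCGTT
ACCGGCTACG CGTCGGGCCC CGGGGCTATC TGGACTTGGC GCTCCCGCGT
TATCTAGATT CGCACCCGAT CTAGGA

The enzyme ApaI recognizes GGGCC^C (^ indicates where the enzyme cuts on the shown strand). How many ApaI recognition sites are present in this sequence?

GGGCCC occurs starting at positions 5, 16, 65.
ApaI cuts at 3 sites.

3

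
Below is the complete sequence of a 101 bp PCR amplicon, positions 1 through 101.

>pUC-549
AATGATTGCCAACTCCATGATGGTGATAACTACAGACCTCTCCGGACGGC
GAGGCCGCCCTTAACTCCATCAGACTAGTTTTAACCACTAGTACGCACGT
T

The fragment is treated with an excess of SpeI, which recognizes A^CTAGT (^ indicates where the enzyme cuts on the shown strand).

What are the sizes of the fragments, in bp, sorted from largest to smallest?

74, 14, 13 bp

SpeI sites (ACTAGT) start at positions 74, 87.
SpeI cuts after the first base of each site, so after positions 74, 87.
Linear molecule, 2 cuts → 3 fragments:
  1–74 → 74 bp
  75–87 → 13 bp
  88–101 → 14 bp
Sorted largest to smallest: 74, 14, 13 bp.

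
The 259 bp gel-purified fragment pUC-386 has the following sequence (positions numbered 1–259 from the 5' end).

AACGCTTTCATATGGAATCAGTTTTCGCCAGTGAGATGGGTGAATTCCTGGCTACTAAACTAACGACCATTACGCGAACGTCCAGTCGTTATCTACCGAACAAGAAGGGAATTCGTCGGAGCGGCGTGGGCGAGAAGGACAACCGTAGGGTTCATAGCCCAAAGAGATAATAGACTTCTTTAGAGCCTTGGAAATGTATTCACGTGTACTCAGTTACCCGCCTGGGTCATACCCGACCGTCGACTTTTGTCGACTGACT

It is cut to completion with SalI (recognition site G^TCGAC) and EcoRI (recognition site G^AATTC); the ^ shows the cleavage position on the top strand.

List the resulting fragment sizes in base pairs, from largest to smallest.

130, 67, 42, 10, 10 bp

SalI sites (GTCGAC) start at positions 239, 249.
SalI cuts after the first base of each site, so after positions 239, 249.
EcoRI sites (GAATTC) start at positions 42, 109.
EcoRI cuts after the first base of each site, so after positions 42, 109.
Combined cut positions: 42, 109, 239, 249.
Linear molecule, 4 cuts → 5 fragments:
  1–42 → 42 bp
  43–109 → 67 bp
  110–239 → 130 bp
  240–249 → 10 bp
  250–259 → 10 bp
Sorted largest to smallest: 130, 67, 42, 10, 10 bp.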